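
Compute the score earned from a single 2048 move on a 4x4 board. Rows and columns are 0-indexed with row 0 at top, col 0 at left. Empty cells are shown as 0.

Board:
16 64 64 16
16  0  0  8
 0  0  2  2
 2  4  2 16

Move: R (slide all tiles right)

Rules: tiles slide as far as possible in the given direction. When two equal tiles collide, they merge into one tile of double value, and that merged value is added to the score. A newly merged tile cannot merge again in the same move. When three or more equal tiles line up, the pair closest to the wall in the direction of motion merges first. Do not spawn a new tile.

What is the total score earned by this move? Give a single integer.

Slide right:
row 0: [16, 64, 64, 16] -> [0, 16, 128, 16]  score +128 (running 128)
row 1: [16, 0, 0, 8] -> [0, 0, 16, 8]  score +0 (running 128)
row 2: [0, 0, 2, 2] -> [0, 0, 0, 4]  score +4 (running 132)
row 3: [2, 4, 2, 16] -> [2, 4, 2, 16]  score +0 (running 132)
Board after move:
  0  16 128  16
  0   0  16   8
  0   0   0   4
  2   4   2  16

Answer: 132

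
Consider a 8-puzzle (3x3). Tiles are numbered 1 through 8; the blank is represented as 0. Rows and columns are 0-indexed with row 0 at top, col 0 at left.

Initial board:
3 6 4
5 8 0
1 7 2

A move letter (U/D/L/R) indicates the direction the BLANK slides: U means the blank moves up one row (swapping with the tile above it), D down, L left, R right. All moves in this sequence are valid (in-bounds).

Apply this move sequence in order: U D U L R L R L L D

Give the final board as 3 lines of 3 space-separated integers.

After move 1 (U):
3 6 0
5 8 4
1 7 2

After move 2 (D):
3 6 4
5 8 0
1 7 2

After move 3 (U):
3 6 0
5 8 4
1 7 2

After move 4 (L):
3 0 6
5 8 4
1 7 2

After move 5 (R):
3 6 0
5 8 4
1 7 2

After move 6 (L):
3 0 6
5 8 4
1 7 2

After move 7 (R):
3 6 0
5 8 4
1 7 2

After move 8 (L):
3 0 6
5 8 4
1 7 2

After move 9 (L):
0 3 6
5 8 4
1 7 2

After move 10 (D):
5 3 6
0 8 4
1 7 2

Answer: 5 3 6
0 8 4
1 7 2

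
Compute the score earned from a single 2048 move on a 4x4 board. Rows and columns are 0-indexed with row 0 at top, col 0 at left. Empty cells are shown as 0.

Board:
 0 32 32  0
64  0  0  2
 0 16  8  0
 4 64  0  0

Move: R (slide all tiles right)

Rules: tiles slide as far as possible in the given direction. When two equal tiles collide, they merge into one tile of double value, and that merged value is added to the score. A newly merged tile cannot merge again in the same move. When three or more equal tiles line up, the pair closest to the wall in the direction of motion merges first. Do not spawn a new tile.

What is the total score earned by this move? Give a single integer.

Slide right:
row 0: [0, 32, 32, 0] -> [0, 0, 0, 64]  score +64 (running 64)
row 1: [64, 0, 0, 2] -> [0, 0, 64, 2]  score +0 (running 64)
row 2: [0, 16, 8, 0] -> [0, 0, 16, 8]  score +0 (running 64)
row 3: [4, 64, 0, 0] -> [0, 0, 4, 64]  score +0 (running 64)
Board after move:
 0  0  0 64
 0  0 64  2
 0  0 16  8
 0  0  4 64

Answer: 64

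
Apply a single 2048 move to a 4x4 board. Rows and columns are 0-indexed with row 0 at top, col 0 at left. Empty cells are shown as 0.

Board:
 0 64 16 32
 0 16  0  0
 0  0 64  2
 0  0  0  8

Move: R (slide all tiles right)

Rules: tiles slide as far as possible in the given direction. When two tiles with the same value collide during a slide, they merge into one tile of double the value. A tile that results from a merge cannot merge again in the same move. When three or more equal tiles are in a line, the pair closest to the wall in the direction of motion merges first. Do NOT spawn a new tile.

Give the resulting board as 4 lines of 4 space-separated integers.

Answer:  0 64 16 32
 0  0  0 16
 0  0 64  2
 0  0  0  8

Derivation:
Slide right:
row 0: [0, 64, 16, 32] -> [0, 64, 16, 32]
row 1: [0, 16, 0, 0] -> [0, 0, 0, 16]
row 2: [0, 0, 64, 2] -> [0, 0, 64, 2]
row 3: [0, 0, 0, 8] -> [0, 0, 0, 8]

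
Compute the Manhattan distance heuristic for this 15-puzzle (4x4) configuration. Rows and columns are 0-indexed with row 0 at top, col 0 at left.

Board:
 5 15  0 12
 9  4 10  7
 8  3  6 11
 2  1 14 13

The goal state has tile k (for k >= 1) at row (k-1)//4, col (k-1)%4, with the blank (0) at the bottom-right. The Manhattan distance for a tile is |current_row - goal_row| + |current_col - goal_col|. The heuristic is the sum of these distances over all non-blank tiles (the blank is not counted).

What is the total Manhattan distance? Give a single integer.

Tile 5: at (0,0), goal (1,0), distance |0-1|+|0-0| = 1
Tile 15: at (0,1), goal (3,2), distance |0-3|+|1-2| = 4
Tile 12: at (0,3), goal (2,3), distance |0-2|+|3-3| = 2
Tile 9: at (1,0), goal (2,0), distance |1-2|+|0-0| = 1
Tile 4: at (1,1), goal (0,3), distance |1-0|+|1-3| = 3
Tile 10: at (1,2), goal (2,1), distance |1-2|+|2-1| = 2
Tile 7: at (1,3), goal (1,2), distance |1-1|+|3-2| = 1
Tile 8: at (2,0), goal (1,3), distance |2-1|+|0-3| = 4
Tile 3: at (2,1), goal (0,2), distance |2-0|+|1-2| = 3
Tile 6: at (2,2), goal (1,1), distance |2-1|+|2-1| = 2
Tile 11: at (2,3), goal (2,2), distance |2-2|+|3-2| = 1
Tile 2: at (3,0), goal (0,1), distance |3-0|+|0-1| = 4
Tile 1: at (3,1), goal (0,0), distance |3-0|+|1-0| = 4
Tile 14: at (3,2), goal (3,1), distance |3-3|+|2-1| = 1
Tile 13: at (3,3), goal (3,0), distance |3-3|+|3-0| = 3
Sum: 1 + 4 + 2 + 1 + 3 + 2 + 1 + 4 + 3 + 2 + 1 + 4 + 4 + 1 + 3 = 36

Answer: 36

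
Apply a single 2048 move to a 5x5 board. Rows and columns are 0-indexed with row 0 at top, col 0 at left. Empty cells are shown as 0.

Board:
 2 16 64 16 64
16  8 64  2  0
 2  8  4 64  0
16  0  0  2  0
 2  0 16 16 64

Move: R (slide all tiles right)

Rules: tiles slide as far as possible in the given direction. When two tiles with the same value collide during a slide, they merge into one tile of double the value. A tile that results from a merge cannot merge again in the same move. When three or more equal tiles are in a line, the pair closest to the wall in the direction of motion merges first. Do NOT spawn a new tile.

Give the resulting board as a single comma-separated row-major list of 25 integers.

Answer: 2, 16, 64, 16, 64, 0, 16, 8, 64, 2, 0, 2, 8, 4, 64, 0, 0, 0, 16, 2, 0, 0, 2, 32, 64

Derivation:
Slide right:
row 0: [2, 16, 64, 16, 64] -> [2, 16, 64, 16, 64]
row 1: [16, 8, 64, 2, 0] -> [0, 16, 8, 64, 2]
row 2: [2, 8, 4, 64, 0] -> [0, 2, 8, 4, 64]
row 3: [16, 0, 0, 2, 0] -> [0, 0, 0, 16, 2]
row 4: [2, 0, 16, 16, 64] -> [0, 0, 2, 32, 64]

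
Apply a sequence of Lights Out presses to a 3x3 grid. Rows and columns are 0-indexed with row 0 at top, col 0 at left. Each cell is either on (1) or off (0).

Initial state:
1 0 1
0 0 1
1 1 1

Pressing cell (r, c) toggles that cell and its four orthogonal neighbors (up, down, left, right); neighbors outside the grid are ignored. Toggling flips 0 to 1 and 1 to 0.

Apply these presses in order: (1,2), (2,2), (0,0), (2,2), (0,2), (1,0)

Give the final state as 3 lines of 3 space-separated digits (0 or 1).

Answer: 1 0 1
0 0 1
0 1 0

Derivation:
After press 1 at (1,2):
1 0 0
0 1 0
1 1 0

After press 2 at (2,2):
1 0 0
0 1 1
1 0 1

After press 3 at (0,0):
0 1 0
1 1 1
1 0 1

After press 4 at (2,2):
0 1 0
1 1 0
1 1 0

After press 5 at (0,2):
0 0 1
1 1 1
1 1 0

After press 6 at (1,0):
1 0 1
0 0 1
0 1 0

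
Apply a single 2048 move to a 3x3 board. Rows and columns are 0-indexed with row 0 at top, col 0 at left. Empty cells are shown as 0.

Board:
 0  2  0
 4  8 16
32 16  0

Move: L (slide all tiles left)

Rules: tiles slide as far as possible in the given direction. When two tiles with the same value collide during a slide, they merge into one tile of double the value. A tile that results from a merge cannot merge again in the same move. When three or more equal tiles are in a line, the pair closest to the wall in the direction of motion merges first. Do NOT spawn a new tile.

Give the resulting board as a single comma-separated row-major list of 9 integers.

Answer: 2, 0, 0, 4, 8, 16, 32, 16, 0

Derivation:
Slide left:
row 0: [0, 2, 0] -> [2, 0, 0]
row 1: [4, 8, 16] -> [4, 8, 16]
row 2: [32, 16, 0] -> [32, 16, 0]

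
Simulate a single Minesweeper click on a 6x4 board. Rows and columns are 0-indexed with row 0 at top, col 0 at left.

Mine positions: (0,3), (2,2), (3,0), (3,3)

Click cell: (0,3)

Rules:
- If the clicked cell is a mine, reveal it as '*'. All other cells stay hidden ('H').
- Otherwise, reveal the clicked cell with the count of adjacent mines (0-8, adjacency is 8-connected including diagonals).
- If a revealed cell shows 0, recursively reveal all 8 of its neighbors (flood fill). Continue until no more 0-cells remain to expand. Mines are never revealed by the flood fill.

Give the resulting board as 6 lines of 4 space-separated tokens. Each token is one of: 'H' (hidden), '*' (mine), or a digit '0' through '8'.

H H H *
H H H H
H H H H
H H H H
H H H H
H H H H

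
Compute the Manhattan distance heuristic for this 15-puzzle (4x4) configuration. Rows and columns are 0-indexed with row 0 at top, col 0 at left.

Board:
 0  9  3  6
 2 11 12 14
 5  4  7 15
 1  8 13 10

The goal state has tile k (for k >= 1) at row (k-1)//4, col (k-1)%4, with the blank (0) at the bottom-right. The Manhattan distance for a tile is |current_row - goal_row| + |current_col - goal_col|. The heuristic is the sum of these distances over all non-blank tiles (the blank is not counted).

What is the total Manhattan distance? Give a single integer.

Tile 9: (0,1)->(2,0) = 3
Tile 3: (0,2)->(0,2) = 0
Tile 6: (0,3)->(1,1) = 3
Tile 2: (1,0)->(0,1) = 2
Tile 11: (1,1)->(2,2) = 2
Tile 12: (1,2)->(2,3) = 2
Tile 14: (1,3)->(3,1) = 4
Tile 5: (2,0)->(1,0) = 1
Tile 4: (2,1)->(0,3) = 4
Tile 7: (2,2)->(1,2) = 1
Tile 15: (2,3)->(3,2) = 2
Tile 1: (3,0)->(0,0) = 3
Tile 8: (3,1)->(1,3) = 4
Tile 13: (3,2)->(3,0) = 2
Tile 10: (3,3)->(2,1) = 3
Sum: 3 + 0 + 3 + 2 + 2 + 2 + 4 + 1 + 4 + 1 + 2 + 3 + 4 + 2 + 3 = 36

Answer: 36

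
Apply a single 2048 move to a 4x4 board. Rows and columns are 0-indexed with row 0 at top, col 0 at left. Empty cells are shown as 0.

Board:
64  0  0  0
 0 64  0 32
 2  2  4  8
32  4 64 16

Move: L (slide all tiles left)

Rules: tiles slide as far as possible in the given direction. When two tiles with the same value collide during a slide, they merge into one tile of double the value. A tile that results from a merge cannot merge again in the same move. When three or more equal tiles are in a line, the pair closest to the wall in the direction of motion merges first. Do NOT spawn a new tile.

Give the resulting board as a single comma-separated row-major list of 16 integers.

Slide left:
row 0: [64, 0, 0, 0] -> [64, 0, 0, 0]
row 1: [0, 64, 0, 32] -> [64, 32, 0, 0]
row 2: [2, 2, 4, 8] -> [4, 4, 8, 0]
row 3: [32, 4, 64, 16] -> [32, 4, 64, 16]

Answer: 64, 0, 0, 0, 64, 32, 0, 0, 4, 4, 8, 0, 32, 4, 64, 16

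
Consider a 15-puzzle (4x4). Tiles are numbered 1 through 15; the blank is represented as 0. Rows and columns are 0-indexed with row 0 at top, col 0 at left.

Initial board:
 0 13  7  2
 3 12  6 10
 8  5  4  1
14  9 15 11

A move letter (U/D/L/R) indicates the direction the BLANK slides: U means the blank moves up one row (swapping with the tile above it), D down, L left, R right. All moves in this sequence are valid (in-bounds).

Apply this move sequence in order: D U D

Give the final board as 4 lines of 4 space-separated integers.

After move 1 (D):
 3 13  7  2
 0 12  6 10
 8  5  4  1
14  9 15 11

After move 2 (U):
 0 13  7  2
 3 12  6 10
 8  5  4  1
14  9 15 11

After move 3 (D):
 3 13  7  2
 0 12  6 10
 8  5  4  1
14  9 15 11

Answer:  3 13  7  2
 0 12  6 10
 8  5  4  1
14  9 15 11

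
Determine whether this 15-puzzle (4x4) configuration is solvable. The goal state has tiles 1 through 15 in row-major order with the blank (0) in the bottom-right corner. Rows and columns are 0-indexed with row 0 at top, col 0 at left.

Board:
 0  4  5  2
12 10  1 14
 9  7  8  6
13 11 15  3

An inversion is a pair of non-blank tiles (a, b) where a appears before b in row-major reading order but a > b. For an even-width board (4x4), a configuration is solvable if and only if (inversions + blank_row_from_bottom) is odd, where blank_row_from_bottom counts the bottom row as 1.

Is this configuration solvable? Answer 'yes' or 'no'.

Inversions: 41
Blank is in row 0 (0-indexed from top), which is row 4 counting from the bottom (bottom = 1).
41 + 4 = 45, which is odd, so the puzzle is solvable.

Answer: yes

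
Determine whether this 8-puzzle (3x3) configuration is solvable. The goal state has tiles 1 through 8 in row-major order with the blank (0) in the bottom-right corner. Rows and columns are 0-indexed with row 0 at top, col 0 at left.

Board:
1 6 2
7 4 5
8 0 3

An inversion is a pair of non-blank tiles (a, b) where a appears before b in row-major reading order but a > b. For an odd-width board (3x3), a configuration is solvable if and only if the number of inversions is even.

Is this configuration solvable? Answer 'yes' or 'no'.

Inversions (pairs i<j in row-major order where tile[i] > tile[j] > 0): 10
10 is even, so the puzzle is solvable.

Answer: yes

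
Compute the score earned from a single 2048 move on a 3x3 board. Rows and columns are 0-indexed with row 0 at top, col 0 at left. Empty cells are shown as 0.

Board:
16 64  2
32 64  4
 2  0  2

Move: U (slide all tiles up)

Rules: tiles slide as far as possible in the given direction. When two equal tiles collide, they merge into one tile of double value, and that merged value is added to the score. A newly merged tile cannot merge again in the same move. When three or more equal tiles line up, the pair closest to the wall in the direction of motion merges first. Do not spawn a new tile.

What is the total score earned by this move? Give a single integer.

Slide up:
col 0: [16, 32, 2] -> [16, 32, 2]  score +0 (running 0)
col 1: [64, 64, 0] -> [128, 0, 0]  score +128 (running 128)
col 2: [2, 4, 2] -> [2, 4, 2]  score +0 (running 128)
Board after move:
 16 128   2
 32   0   4
  2   0   2

Answer: 128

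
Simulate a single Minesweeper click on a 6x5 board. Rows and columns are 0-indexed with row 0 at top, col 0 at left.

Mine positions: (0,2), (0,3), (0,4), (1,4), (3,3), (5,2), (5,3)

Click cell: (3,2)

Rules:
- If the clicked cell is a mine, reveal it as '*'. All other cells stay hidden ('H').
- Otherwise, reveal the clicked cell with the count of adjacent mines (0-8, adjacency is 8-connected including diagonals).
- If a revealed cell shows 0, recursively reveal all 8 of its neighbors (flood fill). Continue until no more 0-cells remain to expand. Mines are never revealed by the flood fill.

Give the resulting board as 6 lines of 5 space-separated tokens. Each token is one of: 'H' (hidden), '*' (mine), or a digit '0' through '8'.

H H H H H
H H H H H
H H H H H
H H 1 H H
H H H H H
H H H H H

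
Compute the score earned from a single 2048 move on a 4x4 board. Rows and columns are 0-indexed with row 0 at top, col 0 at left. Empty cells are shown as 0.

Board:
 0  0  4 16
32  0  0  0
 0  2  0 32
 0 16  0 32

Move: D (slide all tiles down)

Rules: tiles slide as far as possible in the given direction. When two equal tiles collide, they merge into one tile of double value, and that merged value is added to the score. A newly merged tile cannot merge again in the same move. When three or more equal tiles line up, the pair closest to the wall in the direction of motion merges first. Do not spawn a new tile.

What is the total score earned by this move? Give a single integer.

Answer: 64

Derivation:
Slide down:
col 0: [0, 32, 0, 0] -> [0, 0, 0, 32]  score +0 (running 0)
col 1: [0, 0, 2, 16] -> [0, 0, 2, 16]  score +0 (running 0)
col 2: [4, 0, 0, 0] -> [0, 0, 0, 4]  score +0 (running 0)
col 3: [16, 0, 32, 32] -> [0, 0, 16, 64]  score +64 (running 64)
Board after move:
 0  0  0  0
 0  0  0  0
 0  2  0 16
32 16  4 64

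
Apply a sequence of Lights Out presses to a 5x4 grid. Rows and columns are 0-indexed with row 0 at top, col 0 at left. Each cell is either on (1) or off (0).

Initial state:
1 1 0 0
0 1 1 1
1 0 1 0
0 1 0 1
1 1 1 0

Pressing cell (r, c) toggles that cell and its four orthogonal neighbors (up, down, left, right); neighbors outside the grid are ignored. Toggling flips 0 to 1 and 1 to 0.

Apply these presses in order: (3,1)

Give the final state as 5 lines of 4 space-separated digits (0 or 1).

Answer: 1 1 0 0
0 1 1 1
1 1 1 0
1 0 1 1
1 0 1 0

Derivation:
After press 1 at (3,1):
1 1 0 0
0 1 1 1
1 1 1 0
1 0 1 1
1 0 1 0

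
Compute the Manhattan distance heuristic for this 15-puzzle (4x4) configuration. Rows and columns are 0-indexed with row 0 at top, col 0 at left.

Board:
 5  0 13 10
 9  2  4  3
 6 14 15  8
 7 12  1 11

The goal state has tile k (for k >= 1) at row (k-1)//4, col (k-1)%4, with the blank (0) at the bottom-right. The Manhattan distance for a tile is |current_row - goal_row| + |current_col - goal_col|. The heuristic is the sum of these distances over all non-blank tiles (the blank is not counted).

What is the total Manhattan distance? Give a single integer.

Tile 5: at (0,0), goal (1,0), distance |0-1|+|0-0| = 1
Tile 13: at (0,2), goal (3,0), distance |0-3|+|2-0| = 5
Tile 10: at (0,3), goal (2,1), distance |0-2|+|3-1| = 4
Tile 9: at (1,0), goal (2,0), distance |1-2|+|0-0| = 1
Tile 2: at (1,1), goal (0,1), distance |1-0|+|1-1| = 1
Tile 4: at (1,2), goal (0,3), distance |1-0|+|2-3| = 2
Tile 3: at (1,3), goal (0,2), distance |1-0|+|3-2| = 2
Tile 6: at (2,0), goal (1,1), distance |2-1|+|0-1| = 2
Tile 14: at (2,1), goal (3,1), distance |2-3|+|1-1| = 1
Tile 15: at (2,2), goal (3,2), distance |2-3|+|2-2| = 1
Tile 8: at (2,3), goal (1,3), distance |2-1|+|3-3| = 1
Tile 7: at (3,0), goal (1,2), distance |3-1|+|0-2| = 4
Tile 12: at (3,1), goal (2,3), distance |3-2|+|1-3| = 3
Tile 1: at (3,2), goal (0,0), distance |3-0|+|2-0| = 5
Tile 11: at (3,3), goal (2,2), distance |3-2|+|3-2| = 2
Sum: 1 + 5 + 4 + 1 + 1 + 2 + 2 + 2 + 1 + 1 + 1 + 4 + 3 + 5 + 2 = 35

Answer: 35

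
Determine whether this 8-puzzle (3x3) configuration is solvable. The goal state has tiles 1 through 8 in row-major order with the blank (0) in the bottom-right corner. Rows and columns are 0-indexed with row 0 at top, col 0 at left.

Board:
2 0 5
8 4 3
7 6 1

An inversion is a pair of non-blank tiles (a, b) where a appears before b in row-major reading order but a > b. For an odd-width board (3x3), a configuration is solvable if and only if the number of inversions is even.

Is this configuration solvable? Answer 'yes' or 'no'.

Answer: no

Derivation:
Inversions (pairs i<j in row-major order where tile[i] > tile[j] > 0): 15
15 is odd, so the puzzle is not solvable.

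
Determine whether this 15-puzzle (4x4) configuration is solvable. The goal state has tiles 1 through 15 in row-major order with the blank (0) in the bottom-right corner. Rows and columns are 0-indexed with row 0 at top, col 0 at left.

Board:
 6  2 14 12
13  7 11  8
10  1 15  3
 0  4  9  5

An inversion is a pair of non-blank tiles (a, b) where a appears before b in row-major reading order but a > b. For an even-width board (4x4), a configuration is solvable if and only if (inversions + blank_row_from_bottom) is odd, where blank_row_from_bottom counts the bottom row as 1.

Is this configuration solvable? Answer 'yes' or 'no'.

Answer: yes

Derivation:
Inversions: 60
Blank is in row 3 (0-indexed from top), which is row 1 counting from the bottom (bottom = 1).
60 + 1 = 61, which is odd, so the puzzle is solvable.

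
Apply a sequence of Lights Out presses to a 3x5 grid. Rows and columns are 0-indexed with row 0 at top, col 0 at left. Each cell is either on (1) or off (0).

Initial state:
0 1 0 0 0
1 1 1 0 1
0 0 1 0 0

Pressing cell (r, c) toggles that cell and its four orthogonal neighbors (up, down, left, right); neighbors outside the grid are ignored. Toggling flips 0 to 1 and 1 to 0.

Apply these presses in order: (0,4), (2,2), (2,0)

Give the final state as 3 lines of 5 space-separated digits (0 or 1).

After press 1 at (0,4):
0 1 0 1 1
1 1 1 0 0
0 0 1 0 0

After press 2 at (2,2):
0 1 0 1 1
1 1 0 0 0
0 1 0 1 0

After press 3 at (2,0):
0 1 0 1 1
0 1 0 0 0
1 0 0 1 0

Answer: 0 1 0 1 1
0 1 0 0 0
1 0 0 1 0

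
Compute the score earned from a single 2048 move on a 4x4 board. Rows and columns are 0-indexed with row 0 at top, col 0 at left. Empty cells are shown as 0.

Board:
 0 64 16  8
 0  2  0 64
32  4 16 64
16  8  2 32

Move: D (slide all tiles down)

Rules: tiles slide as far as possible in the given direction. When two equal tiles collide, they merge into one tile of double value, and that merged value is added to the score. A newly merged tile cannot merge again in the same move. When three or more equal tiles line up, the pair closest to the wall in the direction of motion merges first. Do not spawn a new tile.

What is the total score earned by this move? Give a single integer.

Answer: 160

Derivation:
Slide down:
col 0: [0, 0, 32, 16] -> [0, 0, 32, 16]  score +0 (running 0)
col 1: [64, 2, 4, 8] -> [64, 2, 4, 8]  score +0 (running 0)
col 2: [16, 0, 16, 2] -> [0, 0, 32, 2]  score +32 (running 32)
col 3: [8, 64, 64, 32] -> [0, 8, 128, 32]  score +128 (running 160)
Board after move:
  0  64   0   0
  0   2   0   8
 32   4  32 128
 16   8   2  32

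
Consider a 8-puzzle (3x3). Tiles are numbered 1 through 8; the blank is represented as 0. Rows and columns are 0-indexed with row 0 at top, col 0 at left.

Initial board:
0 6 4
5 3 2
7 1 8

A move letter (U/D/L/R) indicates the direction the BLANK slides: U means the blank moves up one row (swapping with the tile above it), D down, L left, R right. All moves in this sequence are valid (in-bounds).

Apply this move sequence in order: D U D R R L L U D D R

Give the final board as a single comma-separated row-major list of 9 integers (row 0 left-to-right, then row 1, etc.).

Answer: 5, 6, 4, 7, 3, 2, 1, 0, 8

Derivation:
After move 1 (D):
5 6 4
0 3 2
7 1 8

After move 2 (U):
0 6 4
5 3 2
7 1 8

After move 3 (D):
5 6 4
0 3 2
7 1 8

After move 4 (R):
5 6 4
3 0 2
7 1 8

After move 5 (R):
5 6 4
3 2 0
7 1 8

After move 6 (L):
5 6 4
3 0 2
7 1 8

After move 7 (L):
5 6 4
0 3 2
7 1 8

After move 8 (U):
0 6 4
5 3 2
7 1 8

After move 9 (D):
5 6 4
0 3 2
7 1 8

After move 10 (D):
5 6 4
7 3 2
0 1 8

After move 11 (R):
5 6 4
7 3 2
1 0 8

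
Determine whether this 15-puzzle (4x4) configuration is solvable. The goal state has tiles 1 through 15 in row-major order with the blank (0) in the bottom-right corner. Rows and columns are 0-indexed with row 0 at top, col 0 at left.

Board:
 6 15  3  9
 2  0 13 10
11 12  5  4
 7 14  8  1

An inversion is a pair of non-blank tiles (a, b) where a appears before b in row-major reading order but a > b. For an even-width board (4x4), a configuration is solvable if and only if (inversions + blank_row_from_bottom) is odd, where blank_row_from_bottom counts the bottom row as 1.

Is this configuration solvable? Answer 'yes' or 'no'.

Inversions: 57
Blank is in row 1 (0-indexed from top), which is row 3 counting from the bottom (bottom = 1).
57 + 3 = 60, which is even, so the puzzle is not solvable.

Answer: no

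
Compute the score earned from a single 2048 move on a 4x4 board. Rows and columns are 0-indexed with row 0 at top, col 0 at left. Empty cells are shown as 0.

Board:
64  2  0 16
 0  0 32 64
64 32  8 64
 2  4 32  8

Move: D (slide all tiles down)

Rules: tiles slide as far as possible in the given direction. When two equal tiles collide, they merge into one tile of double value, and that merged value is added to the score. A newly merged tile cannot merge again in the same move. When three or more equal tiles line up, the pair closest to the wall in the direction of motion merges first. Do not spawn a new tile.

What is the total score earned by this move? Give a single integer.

Answer: 256

Derivation:
Slide down:
col 0: [64, 0, 64, 2] -> [0, 0, 128, 2]  score +128 (running 128)
col 1: [2, 0, 32, 4] -> [0, 2, 32, 4]  score +0 (running 128)
col 2: [0, 32, 8, 32] -> [0, 32, 8, 32]  score +0 (running 128)
col 3: [16, 64, 64, 8] -> [0, 16, 128, 8]  score +128 (running 256)
Board after move:
  0   0   0   0
  0   2  32  16
128  32   8 128
  2   4  32   8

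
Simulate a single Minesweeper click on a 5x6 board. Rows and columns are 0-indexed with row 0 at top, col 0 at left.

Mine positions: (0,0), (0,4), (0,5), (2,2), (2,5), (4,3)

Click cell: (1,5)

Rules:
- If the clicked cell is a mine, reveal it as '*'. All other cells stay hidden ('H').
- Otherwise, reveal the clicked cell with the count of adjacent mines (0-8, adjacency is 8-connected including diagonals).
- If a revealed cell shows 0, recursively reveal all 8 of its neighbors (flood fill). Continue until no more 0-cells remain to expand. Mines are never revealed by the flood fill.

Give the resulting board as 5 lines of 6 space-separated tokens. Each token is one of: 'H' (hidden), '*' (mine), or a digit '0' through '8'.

H H H H H H
H H H H H 3
H H H H H H
H H H H H H
H H H H H H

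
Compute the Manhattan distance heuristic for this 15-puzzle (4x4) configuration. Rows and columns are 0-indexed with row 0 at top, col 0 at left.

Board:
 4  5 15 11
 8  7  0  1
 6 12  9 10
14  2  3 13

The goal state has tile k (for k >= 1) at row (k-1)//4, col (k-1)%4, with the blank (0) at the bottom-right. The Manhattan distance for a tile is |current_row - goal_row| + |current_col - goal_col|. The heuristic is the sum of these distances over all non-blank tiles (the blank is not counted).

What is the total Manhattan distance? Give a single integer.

Answer: 37

Derivation:
Tile 4: at (0,0), goal (0,3), distance |0-0|+|0-3| = 3
Tile 5: at (0,1), goal (1,0), distance |0-1|+|1-0| = 2
Tile 15: at (0,2), goal (3,2), distance |0-3|+|2-2| = 3
Tile 11: at (0,3), goal (2,2), distance |0-2|+|3-2| = 3
Tile 8: at (1,0), goal (1,3), distance |1-1|+|0-3| = 3
Tile 7: at (1,1), goal (1,2), distance |1-1|+|1-2| = 1
Tile 1: at (1,3), goal (0,0), distance |1-0|+|3-0| = 4
Tile 6: at (2,0), goal (1,1), distance |2-1|+|0-1| = 2
Tile 12: at (2,1), goal (2,3), distance |2-2|+|1-3| = 2
Tile 9: at (2,2), goal (2,0), distance |2-2|+|2-0| = 2
Tile 10: at (2,3), goal (2,1), distance |2-2|+|3-1| = 2
Tile 14: at (3,0), goal (3,1), distance |3-3|+|0-1| = 1
Tile 2: at (3,1), goal (0,1), distance |3-0|+|1-1| = 3
Tile 3: at (3,2), goal (0,2), distance |3-0|+|2-2| = 3
Tile 13: at (3,3), goal (3,0), distance |3-3|+|3-0| = 3
Sum: 3 + 2 + 3 + 3 + 3 + 1 + 4 + 2 + 2 + 2 + 2 + 1 + 3 + 3 + 3 = 37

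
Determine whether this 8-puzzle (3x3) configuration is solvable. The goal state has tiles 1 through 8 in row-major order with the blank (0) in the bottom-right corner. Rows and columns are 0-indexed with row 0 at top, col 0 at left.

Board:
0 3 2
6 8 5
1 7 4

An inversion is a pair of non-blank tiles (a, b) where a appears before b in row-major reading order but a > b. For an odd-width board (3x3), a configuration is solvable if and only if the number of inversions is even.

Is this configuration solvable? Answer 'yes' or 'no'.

Inversions (pairs i<j in row-major order where tile[i] > tile[j] > 0): 13
13 is odd, so the puzzle is not solvable.

Answer: no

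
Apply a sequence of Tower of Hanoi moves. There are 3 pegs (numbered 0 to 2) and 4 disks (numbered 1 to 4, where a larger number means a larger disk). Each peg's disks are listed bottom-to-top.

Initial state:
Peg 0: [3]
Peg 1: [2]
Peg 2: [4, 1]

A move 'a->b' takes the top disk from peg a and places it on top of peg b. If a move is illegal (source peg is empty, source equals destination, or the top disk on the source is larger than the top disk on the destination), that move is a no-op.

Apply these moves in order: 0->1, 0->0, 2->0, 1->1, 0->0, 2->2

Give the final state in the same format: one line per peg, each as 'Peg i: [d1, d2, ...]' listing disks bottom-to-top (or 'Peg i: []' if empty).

Answer: Peg 0: [3, 1]
Peg 1: [2]
Peg 2: [4]

Derivation:
After move 1 (0->1):
Peg 0: [3]
Peg 1: [2]
Peg 2: [4, 1]

After move 2 (0->0):
Peg 0: [3]
Peg 1: [2]
Peg 2: [4, 1]

After move 3 (2->0):
Peg 0: [3, 1]
Peg 1: [2]
Peg 2: [4]

After move 4 (1->1):
Peg 0: [3, 1]
Peg 1: [2]
Peg 2: [4]

After move 5 (0->0):
Peg 0: [3, 1]
Peg 1: [2]
Peg 2: [4]

After move 6 (2->2):
Peg 0: [3, 1]
Peg 1: [2]
Peg 2: [4]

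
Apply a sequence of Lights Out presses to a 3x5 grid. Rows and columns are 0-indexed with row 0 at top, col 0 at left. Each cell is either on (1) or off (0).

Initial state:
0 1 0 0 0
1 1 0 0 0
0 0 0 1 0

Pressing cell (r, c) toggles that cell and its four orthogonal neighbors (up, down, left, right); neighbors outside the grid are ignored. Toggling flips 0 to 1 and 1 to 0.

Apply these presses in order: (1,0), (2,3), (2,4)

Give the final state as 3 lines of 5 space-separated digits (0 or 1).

After press 1 at (1,0):
1 1 0 0 0
0 0 0 0 0
1 0 0 1 0

After press 2 at (2,3):
1 1 0 0 0
0 0 0 1 0
1 0 1 0 1

After press 3 at (2,4):
1 1 0 0 0
0 0 0 1 1
1 0 1 1 0

Answer: 1 1 0 0 0
0 0 0 1 1
1 0 1 1 0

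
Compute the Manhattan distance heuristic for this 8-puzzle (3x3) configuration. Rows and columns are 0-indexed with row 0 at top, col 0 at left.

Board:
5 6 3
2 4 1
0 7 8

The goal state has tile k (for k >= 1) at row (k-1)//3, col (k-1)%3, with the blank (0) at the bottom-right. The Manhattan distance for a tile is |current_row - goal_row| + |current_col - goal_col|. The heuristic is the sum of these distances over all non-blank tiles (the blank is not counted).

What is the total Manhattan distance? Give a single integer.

Answer: 12

Derivation:
Tile 5: at (0,0), goal (1,1), distance |0-1|+|0-1| = 2
Tile 6: at (0,1), goal (1,2), distance |0-1|+|1-2| = 2
Tile 3: at (0,2), goal (0,2), distance |0-0|+|2-2| = 0
Tile 2: at (1,0), goal (0,1), distance |1-0|+|0-1| = 2
Tile 4: at (1,1), goal (1,0), distance |1-1|+|1-0| = 1
Tile 1: at (1,2), goal (0,0), distance |1-0|+|2-0| = 3
Tile 7: at (2,1), goal (2,0), distance |2-2|+|1-0| = 1
Tile 8: at (2,2), goal (2,1), distance |2-2|+|2-1| = 1
Sum: 2 + 2 + 0 + 2 + 1 + 3 + 1 + 1 = 12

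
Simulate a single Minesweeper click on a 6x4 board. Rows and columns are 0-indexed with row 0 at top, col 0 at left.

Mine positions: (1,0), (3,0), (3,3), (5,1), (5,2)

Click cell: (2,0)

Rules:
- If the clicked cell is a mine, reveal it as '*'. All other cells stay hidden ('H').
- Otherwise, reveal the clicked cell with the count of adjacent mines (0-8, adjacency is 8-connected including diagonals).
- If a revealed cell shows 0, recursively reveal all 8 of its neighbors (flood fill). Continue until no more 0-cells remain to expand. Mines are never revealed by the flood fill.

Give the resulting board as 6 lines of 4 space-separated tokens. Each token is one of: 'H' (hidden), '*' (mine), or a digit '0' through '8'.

H H H H
H H H H
2 H H H
H H H H
H H H H
H H H H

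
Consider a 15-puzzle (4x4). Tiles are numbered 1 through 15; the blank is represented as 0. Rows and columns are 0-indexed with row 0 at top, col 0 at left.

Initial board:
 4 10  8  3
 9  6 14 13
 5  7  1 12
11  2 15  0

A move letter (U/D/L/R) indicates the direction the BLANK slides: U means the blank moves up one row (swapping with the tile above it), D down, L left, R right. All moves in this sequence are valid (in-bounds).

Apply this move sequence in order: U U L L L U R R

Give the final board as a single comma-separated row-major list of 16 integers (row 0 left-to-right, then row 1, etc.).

After move 1 (U):
 4 10  8  3
 9  6 14 13
 5  7  1  0
11  2 15 12

After move 2 (U):
 4 10  8  3
 9  6 14  0
 5  7  1 13
11  2 15 12

After move 3 (L):
 4 10  8  3
 9  6  0 14
 5  7  1 13
11  2 15 12

After move 4 (L):
 4 10  8  3
 9  0  6 14
 5  7  1 13
11  2 15 12

After move 5 (L):
 4 10  8  3
 0  9  6 14
 5  7  1 13
11  2 15 12

After move 6 (U):
 0 10  8  3
 4  9  6 14
 5  7  1 13
11  2 15 12

After move 7 (R):
10  0  8  3
 4  9  6 14
 5  7  1 13
11  2 15 12

After move 8 (R):
10  8  0  3
 4  9  6 14
 5  7  1 13
11  2 15 12

Answer: 10, 8, 0, 3, 4, 9, 6, 14, 5, 7, 1, 13, 11, 2, 15, 12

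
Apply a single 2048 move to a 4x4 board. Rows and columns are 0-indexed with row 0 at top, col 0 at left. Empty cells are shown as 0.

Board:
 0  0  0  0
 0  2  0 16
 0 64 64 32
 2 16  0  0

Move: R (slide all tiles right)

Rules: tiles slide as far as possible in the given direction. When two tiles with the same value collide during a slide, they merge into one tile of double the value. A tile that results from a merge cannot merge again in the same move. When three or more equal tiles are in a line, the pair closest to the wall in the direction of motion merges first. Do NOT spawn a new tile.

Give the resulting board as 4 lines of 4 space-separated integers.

Slide right:
row 0: [0, 0, 0, 0] -> [0, 0, 0, 0]
row 1: [0, 2, 0, 16] -> [0, 0, 2, 16]
row 2: [0, 64, 64, 32] -> [0, 0, 128, 32]
row 3: [2, 16, 0, 0] -> [0, 0, 2, 16]

Answer:   0   0   0   0
  0   0   2  16
  0   0 128  32
  0   0   2  16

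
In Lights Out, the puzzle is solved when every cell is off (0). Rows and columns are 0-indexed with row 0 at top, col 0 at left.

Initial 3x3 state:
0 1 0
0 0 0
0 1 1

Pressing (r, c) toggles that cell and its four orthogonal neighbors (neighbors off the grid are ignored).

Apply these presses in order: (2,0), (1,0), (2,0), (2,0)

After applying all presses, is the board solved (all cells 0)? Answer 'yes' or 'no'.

After press 1 at (2,0):
0 1 0
1 0 0
1 0 1

After press 2 at (1,0):
1 1 0
0 1 0
0 0 1

After press 3 at (2,0):
1 1 0
1 1 0
1 1 1

After press 4 at (2,0):
1 1 0
0 1 0
0 0 1

Lights still on: 4

Answer: no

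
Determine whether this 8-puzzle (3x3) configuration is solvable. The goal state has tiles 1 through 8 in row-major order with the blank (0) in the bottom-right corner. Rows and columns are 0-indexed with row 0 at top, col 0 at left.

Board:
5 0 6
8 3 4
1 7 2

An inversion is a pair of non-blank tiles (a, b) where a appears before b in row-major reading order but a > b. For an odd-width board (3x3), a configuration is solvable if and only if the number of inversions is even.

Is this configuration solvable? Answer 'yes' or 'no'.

Inversions (pairs i<j in row-major order where tile[i] > tile[j] > 0): 18
18 is even, so the puzzle is solvable.

Answer: yes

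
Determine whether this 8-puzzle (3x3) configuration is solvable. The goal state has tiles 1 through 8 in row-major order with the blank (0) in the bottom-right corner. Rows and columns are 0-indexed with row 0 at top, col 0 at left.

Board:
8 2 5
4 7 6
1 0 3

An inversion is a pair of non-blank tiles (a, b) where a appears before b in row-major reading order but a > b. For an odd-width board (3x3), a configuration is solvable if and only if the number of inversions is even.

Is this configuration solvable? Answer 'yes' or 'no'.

Inversions (pairs i<j in row-major order where tile[i] > tile[j] > 0): 18
18 is even, so the puzzle is solvable.

Answer: yes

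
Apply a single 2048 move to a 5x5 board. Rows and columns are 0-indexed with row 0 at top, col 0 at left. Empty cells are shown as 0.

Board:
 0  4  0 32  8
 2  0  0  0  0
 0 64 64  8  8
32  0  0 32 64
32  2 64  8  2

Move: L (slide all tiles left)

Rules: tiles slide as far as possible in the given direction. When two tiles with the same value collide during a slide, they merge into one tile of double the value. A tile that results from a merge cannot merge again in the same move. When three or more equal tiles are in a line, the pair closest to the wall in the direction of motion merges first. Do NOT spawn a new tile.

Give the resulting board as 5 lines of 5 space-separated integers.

Answer:   4  32   8   0   0
  2   0   0   0   0
128  16   0   0   0
 64  64   0   0   0
 32   2  64   8   2

Derivation:
Slide left:
row 0: [0, 4, 0, 32, 8] -> [4, 32, 8, 0, 0]
row 1: [2, 0, 0, 0, 0] -> [2, 0, 0, 0, 0]
row 2: [0, 64, 64, 8, 8] -> [128, 16, 0, 0, 0]
row 3: [32, 0, 0, 32, 64] -> [64, 64, 0, 0, 0]
row 4: [32, 2, 64, 8, 2] -> [32, 2, 64, 8, 2]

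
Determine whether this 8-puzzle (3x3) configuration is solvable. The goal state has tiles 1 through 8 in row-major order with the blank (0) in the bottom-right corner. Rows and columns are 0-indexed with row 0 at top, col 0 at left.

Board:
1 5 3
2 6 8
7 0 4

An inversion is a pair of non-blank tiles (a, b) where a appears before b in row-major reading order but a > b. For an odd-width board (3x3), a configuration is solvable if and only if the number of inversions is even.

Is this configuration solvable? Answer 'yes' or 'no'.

Inversions (pairs i<j in row-major order where tile[i] > tile[j] > 0): 8
8 is even, so the puzzle is solvable.

Answer: yes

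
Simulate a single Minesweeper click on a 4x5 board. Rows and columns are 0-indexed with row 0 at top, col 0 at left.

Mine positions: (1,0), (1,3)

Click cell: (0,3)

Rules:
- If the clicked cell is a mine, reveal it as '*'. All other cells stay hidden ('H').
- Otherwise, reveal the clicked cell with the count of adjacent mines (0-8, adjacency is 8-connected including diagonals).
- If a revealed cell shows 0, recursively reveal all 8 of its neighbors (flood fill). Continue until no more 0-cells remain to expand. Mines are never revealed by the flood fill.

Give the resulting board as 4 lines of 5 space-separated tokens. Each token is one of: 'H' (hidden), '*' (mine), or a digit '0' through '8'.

H H H 1 H
H H H H H
H H H H H
H H H H H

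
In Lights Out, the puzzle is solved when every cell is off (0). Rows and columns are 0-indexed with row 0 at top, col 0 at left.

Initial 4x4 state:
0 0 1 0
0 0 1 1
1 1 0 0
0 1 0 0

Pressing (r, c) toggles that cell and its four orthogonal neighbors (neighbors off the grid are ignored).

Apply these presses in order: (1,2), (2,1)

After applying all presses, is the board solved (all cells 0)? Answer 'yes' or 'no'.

Answer: yes

Derivation:
After press 1 at (1,2):
0 0 0 0
0 1 0 0
1 1 1 0
0 1 0 0

After press 2 at (2,1):
0 0 0 0
0 0 0 0
0 0 0 0
0 0 0 0

Lights still on: 0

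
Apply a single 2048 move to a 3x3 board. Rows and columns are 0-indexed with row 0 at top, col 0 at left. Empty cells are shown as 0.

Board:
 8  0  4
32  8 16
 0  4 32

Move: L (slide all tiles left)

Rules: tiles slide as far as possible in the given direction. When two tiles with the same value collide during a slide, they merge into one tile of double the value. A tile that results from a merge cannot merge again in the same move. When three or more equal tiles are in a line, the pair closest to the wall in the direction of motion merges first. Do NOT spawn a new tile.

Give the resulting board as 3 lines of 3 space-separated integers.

Answer:  8  4  0
32  8 16
 4 32  0

Derivation:
Slide left:
row 0: [8, 0, 4] -> [8, 4, 0]
row 1: [32, 8, 16] -> [32, 8, 16]
row 2: [0, 4, 32] -> [4, 32, 0]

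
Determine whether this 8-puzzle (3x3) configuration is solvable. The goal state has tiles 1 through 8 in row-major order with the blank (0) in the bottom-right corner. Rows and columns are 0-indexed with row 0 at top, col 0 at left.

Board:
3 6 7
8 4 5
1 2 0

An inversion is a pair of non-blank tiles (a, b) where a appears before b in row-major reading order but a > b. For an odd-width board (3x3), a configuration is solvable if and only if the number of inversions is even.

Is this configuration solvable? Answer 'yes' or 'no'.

Inversions (pairs i<j in row-major order where tile[i] > tile[j] > 0): 18
18 is even, so the puzzle is solvable.

Answer: yes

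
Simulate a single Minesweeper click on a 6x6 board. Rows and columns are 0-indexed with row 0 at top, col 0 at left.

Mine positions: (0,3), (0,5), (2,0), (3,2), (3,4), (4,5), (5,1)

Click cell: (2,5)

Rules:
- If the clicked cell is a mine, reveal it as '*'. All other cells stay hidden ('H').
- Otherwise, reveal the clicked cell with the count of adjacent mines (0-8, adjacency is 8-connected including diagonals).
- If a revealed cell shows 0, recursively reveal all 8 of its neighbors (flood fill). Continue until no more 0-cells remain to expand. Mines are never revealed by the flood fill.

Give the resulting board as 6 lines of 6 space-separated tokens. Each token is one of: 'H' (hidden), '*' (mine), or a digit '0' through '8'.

H H H H H H
H H H H H H
H H H H H 1
H H H H H H
H H H H H H
H H H H H H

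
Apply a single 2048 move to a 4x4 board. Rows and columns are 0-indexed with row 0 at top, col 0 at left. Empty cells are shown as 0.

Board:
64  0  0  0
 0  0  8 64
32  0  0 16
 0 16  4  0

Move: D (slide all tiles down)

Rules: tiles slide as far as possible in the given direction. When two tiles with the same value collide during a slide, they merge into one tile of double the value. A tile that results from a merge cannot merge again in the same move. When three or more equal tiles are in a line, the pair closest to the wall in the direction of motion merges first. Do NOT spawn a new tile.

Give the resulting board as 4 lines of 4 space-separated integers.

Slide down:
col 0: [64, 0, 32, 0] -> [0, 0, 64, 32]
col 1: [0, 0, 0, 16] -> [0, 0, 0, 16]
col 2: [0, 8, 0, 4] -> [0, 0, 8, 4]
col 3: [0, 64, 16, 0] -> [0, 0, 64, 16]

Answer:  0  0  0  0
 0  0  0  0
64  0  8 64
32 16  4 16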